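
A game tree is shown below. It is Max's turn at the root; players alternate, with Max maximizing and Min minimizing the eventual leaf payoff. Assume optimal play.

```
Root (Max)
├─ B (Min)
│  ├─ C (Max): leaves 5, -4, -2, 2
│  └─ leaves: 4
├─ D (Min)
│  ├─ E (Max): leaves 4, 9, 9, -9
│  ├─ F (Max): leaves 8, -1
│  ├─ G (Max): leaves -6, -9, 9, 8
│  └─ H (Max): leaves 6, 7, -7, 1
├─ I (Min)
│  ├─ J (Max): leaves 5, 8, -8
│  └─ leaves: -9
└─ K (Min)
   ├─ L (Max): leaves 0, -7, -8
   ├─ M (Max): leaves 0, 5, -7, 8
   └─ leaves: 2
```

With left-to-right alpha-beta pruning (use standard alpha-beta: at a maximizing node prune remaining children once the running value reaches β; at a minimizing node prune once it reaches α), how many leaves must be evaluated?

C [α=-∞,β=+∞]: v=5
B [α=-∞,β=+∞]: v=4
E [α=4,β=+∞]: v=9
F [α=4,β=9]: v=8
G [α=4,β=8]: v=9 after child 3 ≥ β → β-cutoff, skip 1
H [α=4,β=8]: v=7
D [α=4,β=+∞]: v=7
J [α=7,β=+∞]: v=8
I [α=7,β=+∞]: v=-9
L [α=7,β=+∞]: v=0
K [α=7,β=+∞]: v=0 after child 1 ≤ α → α-cutoff, skip 2
Root [α=-∞,β=+∞]: v=7
Leaves evaluated: 25 of 31.

25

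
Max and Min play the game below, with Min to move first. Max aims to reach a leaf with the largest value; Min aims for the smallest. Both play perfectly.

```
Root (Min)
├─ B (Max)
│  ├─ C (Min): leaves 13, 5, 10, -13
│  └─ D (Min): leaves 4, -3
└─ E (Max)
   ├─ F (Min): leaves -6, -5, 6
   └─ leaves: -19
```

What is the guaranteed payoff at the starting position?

-6

C (Min): min(13, 5, 10, -13) = -13
D (Min): min(4, -3) = -3
B (Max): max(-13, -3) = -3
F (Min): min(-6, -5, 6) = -6
E (Max): max(-6, -19) = -6
Root (Min): min(-3, -6) = -6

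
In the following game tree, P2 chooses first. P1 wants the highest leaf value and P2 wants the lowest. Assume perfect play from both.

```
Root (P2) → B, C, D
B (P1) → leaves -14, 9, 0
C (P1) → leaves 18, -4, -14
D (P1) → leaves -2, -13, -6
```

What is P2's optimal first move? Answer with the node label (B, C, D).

D

B (P1): max(-14, 9, 0) = 9
C (P1): max(18, -4, -14) = 18
D (P1): max(-2, -13, -6) = -2
Root (P2): min(9, 18, -2) = -2
P2 picks the child with the lowest value: D (value -2).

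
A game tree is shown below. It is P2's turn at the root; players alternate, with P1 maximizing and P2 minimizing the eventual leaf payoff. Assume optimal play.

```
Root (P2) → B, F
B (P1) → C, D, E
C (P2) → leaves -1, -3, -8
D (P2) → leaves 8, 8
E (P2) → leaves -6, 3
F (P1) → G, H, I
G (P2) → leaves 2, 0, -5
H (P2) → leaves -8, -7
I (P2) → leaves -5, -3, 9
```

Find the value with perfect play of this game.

C (P2): min(-1, -3, -8) = -8
D (P2): min(8, 8) = 8
E (P2): min(-6, 3) = -6
B (P1): max(-8, 8, -6) = 8
G (P2): min(2, 0, -5) = -5
H (P2): min(-8, -7) = -8
I (P2): min(-5, -3, 9) = -5
F (P1): max(-5, -8, -5) = -5
Root (P2): min(8, -5) = -5

-5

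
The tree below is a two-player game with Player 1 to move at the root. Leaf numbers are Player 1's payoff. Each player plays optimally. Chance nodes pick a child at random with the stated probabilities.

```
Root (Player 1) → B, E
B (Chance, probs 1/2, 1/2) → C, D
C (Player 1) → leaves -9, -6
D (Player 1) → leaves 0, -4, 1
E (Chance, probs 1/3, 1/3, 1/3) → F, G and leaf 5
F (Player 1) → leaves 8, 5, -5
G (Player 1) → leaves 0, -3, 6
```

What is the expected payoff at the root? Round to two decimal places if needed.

6.33

C (Player 1): max(-9, -6) = -6
D (Player 1): max(0, -4, 1) = 1
B (Chance): 1/2·-6 + 1/2·1 = -2.5
F (Player 1): max(8, 5, -5) = 8
G (Player 1): max(0, -3, 6) = 6
E (Chance): 1/3·8 + 1/3·6 + 1/3·5 = 6.33
Root (Player 1): max(-2.5, 6.33) = 6.33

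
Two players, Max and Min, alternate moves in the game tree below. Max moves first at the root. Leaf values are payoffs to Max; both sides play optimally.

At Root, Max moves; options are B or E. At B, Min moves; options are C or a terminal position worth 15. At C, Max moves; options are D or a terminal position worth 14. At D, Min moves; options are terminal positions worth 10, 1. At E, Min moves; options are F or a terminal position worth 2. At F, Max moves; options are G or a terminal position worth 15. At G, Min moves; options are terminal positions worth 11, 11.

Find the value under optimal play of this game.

D (Min): min(10, 1) = 1
C (Max): max(1, 14) = 14
B (Min): min(14, 15) = 14
G (Min): min(11, 11) = 11
F (Max): max(11, 15) = 15
E (Min): min(15, 2) = 2
Root (Max): max(14, 2) = 14

14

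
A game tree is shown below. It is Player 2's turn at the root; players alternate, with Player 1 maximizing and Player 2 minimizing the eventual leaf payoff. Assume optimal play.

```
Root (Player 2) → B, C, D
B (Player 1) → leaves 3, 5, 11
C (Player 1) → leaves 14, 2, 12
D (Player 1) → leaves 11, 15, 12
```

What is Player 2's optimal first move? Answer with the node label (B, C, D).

B

B (Player 1): max(3, 5, 11) = 11
C (Player 1): max(14, 2, 12) = 14
D (Player 1): max(11, 15, 12) = 15
Root (Player 2): min(11, 14, 15) = 11
Player 2 picks the child with the lowest value: B (value 11).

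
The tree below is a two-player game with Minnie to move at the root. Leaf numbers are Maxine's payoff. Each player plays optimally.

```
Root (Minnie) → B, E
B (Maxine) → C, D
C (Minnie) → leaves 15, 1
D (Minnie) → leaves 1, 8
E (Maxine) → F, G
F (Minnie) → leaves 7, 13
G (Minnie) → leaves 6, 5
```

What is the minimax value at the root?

C (Minnie): min(15, 1) = 1
D (Minnie): min(1, 8) = 1
B (Maxine): max(1, 1) = 1
F (Minnie): min(7, 13) = 7
G (Minnie): min(6, 5) = 5
E (Maxine): max(7, 5) = 7
Root (Minnie): min(1, 7) = 1

1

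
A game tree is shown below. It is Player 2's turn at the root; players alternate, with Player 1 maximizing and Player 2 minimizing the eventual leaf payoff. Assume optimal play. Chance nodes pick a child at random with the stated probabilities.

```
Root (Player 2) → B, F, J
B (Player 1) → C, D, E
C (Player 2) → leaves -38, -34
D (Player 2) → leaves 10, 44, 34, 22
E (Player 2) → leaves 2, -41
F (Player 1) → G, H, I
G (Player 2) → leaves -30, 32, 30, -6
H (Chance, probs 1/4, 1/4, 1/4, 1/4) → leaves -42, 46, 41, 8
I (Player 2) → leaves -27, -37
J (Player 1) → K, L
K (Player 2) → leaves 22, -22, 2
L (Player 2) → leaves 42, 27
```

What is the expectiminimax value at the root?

C (Player 2): min(-38, -34) = -38
D (Player 2): min(10, 44, 34, 22) = 10
E (Player 2): min(2, -41) = -41
B (Player 1): max(-38, 10, -41) = 10
G (Player 2): min(-30, 32, 30, -6) = -30
H (Chance): 1/4·-42 + 1/4·46 + 1/4·41 + 1/4·8 = 13.25
I (Player 2): min(-27, -37) = -37
F (Player 1): max(-30, 13.25, -37) = 13.25
K (Player 2): min(22, -22, 2) = -22
L (Player 2): min(42, 27) = 27
J (Player 1): max(-22, 27) = 27
Root (Player 2): min(10, 13.25, 27) = 10

10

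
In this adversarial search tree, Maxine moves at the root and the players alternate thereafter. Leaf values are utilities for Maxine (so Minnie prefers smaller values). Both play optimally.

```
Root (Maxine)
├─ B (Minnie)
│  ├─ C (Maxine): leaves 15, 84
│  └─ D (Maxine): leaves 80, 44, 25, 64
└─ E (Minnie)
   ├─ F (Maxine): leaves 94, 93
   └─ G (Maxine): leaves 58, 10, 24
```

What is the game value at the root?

C (Maxine): max(15, 84) = 84
D (Maxine): max(80, 44, 25, 64) = 80
B (Minnie): min(84, 80) = 80
F (Maxine): max(94, 93) = 94
G (Maxine): max(58, 10, 24) = 58
E (Minnie): min(94, 58) = 58
Root (Maxine): max(80, 58) = 80

80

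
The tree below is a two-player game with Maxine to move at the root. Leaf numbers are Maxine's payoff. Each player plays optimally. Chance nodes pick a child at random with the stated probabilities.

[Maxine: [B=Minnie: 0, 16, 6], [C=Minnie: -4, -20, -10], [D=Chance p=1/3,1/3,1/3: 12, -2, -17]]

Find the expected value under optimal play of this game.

0

B (Minnie): min(0, 16, 6) = 0
C (Minnie): min(-4, -20, -10) = -20
D (Chance): 1/3·12 + 1/3·-2 + 1/3·-17 = -2.33
Root (Maxine): max(0, -20, -2.33) = 0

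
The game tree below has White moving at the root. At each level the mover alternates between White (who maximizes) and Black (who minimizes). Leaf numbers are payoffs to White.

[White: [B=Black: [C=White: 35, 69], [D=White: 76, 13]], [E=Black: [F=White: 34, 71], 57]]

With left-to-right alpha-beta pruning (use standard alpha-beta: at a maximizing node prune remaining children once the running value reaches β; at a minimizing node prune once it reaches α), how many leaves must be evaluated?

C [α=-∞,β=+∞]: v=69
D [α=-∞,β=69]: v=76 after child 1 ≥ β → β-cutoff, skip 1
B [α=-∞,β=+∞]: v=69
F [α=69,β=+∞]: v=71
E [α=69,β=+∞]: v=57
Root [α=-∞,β=+∞]: v=69
Leaves evaluated: 6 of 7.

6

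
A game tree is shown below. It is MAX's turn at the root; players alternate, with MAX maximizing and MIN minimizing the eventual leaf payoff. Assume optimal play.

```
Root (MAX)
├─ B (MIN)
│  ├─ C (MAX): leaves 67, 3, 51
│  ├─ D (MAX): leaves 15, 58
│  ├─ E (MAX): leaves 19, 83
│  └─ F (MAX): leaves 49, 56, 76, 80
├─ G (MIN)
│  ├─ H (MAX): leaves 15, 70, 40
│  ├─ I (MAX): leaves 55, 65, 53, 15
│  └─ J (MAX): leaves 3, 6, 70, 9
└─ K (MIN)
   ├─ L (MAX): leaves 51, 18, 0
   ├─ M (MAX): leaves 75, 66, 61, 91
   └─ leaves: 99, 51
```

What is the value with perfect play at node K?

L: max(51, 18, 0) = 51
M: max(75, 66, 61, 91) = 91
K: min(51, 91, 99, 51) = 51

51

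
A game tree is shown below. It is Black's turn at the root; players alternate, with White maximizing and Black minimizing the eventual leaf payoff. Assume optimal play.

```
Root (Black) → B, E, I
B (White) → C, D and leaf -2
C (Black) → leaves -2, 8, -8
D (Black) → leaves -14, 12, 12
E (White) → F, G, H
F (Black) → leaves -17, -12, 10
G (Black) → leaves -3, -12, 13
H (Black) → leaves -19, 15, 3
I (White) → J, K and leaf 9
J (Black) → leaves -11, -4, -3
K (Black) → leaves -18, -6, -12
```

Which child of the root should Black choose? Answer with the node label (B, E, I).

E

C (Black): min(-2, 8, -8) = -8
D (Black): min(-14, 12, 12) = -14
B (White): max(-8, -14, -2) = -2
F (Black): min(-17, -12, 10) = -17
G (Black): min(-3, -12, 13) = -12
H (Black): min(-19, 15, 3) = -19
E (White): max(-17, -12, -19) = -12
J (Black): min(-11, -4, -3) = -11
K (Black): min(-18, -6, -12) = -18
I (White): max(-11, -18, 9) = 9
Root (Black): min(-2, -12, 9) = -12
Black picks the child with the lowest value: E (value -12).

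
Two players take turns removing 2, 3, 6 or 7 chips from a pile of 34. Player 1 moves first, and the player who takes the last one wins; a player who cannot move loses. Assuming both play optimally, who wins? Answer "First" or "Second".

First

i:   0  1  2  3  4  5  6  7  8  9 10 11 12 13 14 15 16 17 18 19 20 21 22 23 24 25 26 27 28 29 30 31 32 33 34
     L  L  W  W  W  L  W  W  W  L  L  W  W  W  L  W  W  W  L  L  W  W  W  L  W  W  W  L  L  W  W  W  L  W  W
Position 34 is W, so the first player wins.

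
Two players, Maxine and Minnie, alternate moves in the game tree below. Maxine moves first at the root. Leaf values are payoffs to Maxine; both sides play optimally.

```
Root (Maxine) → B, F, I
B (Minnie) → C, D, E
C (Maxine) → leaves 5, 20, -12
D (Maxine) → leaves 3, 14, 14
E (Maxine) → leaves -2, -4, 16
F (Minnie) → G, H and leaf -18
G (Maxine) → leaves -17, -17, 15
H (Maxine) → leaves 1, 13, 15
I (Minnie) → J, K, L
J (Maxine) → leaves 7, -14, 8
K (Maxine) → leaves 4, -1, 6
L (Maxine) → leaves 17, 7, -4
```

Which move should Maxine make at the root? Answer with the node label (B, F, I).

B

C (Maxine): max(5, 20, -12) = 20
D (Maxine): max(3, 14, 14) = 14
E (Maxine): max(-2, -4, 16) = 16
B (Minnie): min(20, 14, 16) = 14
G (Maxine): max(-17, -17, 15) = 15
H (Maxine): max(1, 13, 15) = 15
F (Minnie): min(15, 15, -18) = -18
J (Maxine): max(7, -14, 8) = 8
K (Maxine): max(4, -1, 6) = 6
L (Maxine): max(17, 7, -4) = 17
I (Minnie): min(8, 6, 17) = 6
Root (Maxine): max(14, -18, 6) = 14
Maxine picks the child with the highest value: B (value 14).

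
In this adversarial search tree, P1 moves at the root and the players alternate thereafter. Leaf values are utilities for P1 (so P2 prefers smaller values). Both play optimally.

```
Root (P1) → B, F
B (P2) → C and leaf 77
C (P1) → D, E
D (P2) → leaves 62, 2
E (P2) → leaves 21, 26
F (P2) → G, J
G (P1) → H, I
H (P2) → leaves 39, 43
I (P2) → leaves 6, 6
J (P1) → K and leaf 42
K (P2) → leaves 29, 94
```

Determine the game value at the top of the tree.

D (P2): min(62, 2) = 2
E (P2): min(21, 26) = 21
C (P1): max(2, 21) = 21
B (P2): min(21, 77) = 21
H (P2): min(39, 43) = 39
I (P2): min(6, 6) = 6
G (P1): max(39, 6) = 39
K (P2): min(29, 94) = 29
J (P1): max(29, 42) = 42
F (P2): min(39, 42) = 39
Root (P1): max(21, 39) = 39

39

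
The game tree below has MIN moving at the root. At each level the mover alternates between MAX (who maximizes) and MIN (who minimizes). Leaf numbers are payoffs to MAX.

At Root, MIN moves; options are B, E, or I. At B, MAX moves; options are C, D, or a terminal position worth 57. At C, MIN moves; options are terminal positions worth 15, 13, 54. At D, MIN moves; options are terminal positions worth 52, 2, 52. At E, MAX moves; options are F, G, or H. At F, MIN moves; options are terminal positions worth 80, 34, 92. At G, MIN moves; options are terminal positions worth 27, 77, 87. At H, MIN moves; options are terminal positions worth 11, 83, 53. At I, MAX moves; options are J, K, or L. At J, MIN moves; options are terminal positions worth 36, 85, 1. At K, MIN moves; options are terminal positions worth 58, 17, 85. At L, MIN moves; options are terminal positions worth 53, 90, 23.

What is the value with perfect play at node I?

J: min(36, 85, 1) = 1
K: min(58, 17, 85) = 17
L: min(53, 90, 23) = 23
I: max(1, 17, 23) = 23

23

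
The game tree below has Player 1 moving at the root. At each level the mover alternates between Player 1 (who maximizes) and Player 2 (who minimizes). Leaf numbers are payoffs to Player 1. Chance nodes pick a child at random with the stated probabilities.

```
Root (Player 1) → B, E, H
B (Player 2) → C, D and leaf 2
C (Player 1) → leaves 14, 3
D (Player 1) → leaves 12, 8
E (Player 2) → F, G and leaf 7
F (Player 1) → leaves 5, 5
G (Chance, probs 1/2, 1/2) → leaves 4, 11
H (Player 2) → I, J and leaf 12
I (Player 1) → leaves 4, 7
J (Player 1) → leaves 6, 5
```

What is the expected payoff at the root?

6

C (Player 1): max(14, 3) = 14
D (Player 1): max(12, 8) = 12
B (Player 2): min(14, 12, 2) = 2
F (Player 1): max(5, 5) = 5
G (Chance): 1/2·4 + 1/2·11 = 7.5
E (Player 2): min(5, 7.5, 7) = 5
I (Player 1): max(4, 7) = 7
J (Player 1): max(6, 5) = 6
H (Player 2): min(7, 6, 12) = 6
Root (Player 1): max(2, 5, 6) = 6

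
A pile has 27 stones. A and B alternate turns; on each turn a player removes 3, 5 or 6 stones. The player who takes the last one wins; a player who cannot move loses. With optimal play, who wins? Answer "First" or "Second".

Second

Mark each pile size as W (mover wins) or L (mover loses):
i:   0  1  2  3  4  5  6  7  8  9 10 11 12 13 14 15 16 17 18 19 20 21 22 23 24 25 26 27
     L  L  L  W  W  W  W  W  W  L  L  L  W  W  W  W  W  W  L  L  L  W  W  W  W  W  W  L
Position 27 is L, so the second player wins.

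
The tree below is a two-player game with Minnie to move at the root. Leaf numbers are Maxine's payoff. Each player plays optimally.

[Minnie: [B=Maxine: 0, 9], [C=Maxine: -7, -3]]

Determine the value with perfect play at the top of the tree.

-3

B (Maxine): max(0, 9) = 9
C (Maxine): max(-7, -3) = -3
Root (Minnie): min(9, -3) = -3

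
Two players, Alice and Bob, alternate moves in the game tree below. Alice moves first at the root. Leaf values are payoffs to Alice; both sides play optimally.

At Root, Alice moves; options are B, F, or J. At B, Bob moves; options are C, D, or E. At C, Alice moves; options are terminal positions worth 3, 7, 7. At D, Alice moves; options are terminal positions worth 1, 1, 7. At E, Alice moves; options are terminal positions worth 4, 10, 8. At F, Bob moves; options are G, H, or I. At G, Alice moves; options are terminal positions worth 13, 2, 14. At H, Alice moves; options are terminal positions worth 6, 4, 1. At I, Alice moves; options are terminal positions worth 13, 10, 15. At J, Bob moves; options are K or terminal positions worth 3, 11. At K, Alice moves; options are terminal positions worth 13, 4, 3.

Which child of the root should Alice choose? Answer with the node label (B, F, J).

B

C (Alice): max(3, 7, 7) = 7
D (Alice): max(1, 1, 7) = 7
E (Alice): max(4, 10, 8) = 10
B (Bob): min(7, 7, 10) = 7
G (Alice): max(13, 2, 14) = 14
H (Alice): max(6, 4, 1) = 6
I (Alice): max(13, 10, 15) = 15
F (Bob): min(14, 6, 15) = 6
K (Alice): max(13, 4, 3) = 13
J (Bob): min(13, 3, 11) = 3
Root (Alice): max(7, 6, 3) = 7
Alice picks the child with the highest value: B (value 7).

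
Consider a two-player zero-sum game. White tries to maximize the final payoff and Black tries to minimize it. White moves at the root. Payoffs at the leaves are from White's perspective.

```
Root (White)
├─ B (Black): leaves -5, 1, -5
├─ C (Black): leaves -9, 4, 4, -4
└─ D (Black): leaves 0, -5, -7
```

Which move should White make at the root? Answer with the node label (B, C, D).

B (Black): min(-5, 1, -5) = -5
C (Black): min(-9, 4, 4, -4) = -9
D (Black): min(0, -5, -7) = -7
Root (White): max(-5, -9, -7) = -5
White picks the child with the highest value: B (value -5).

B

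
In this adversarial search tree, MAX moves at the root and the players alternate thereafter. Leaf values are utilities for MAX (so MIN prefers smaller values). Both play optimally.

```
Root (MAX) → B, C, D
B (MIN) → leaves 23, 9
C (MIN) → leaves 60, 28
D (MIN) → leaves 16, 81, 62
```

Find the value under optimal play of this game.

B (MIN): min(23, 9) = 9
C (MIN): min(60, 28) = 28
D (MIN): min(16, 81, 62) = 16
Root (MAX): max(9, 28, 16) = 28

28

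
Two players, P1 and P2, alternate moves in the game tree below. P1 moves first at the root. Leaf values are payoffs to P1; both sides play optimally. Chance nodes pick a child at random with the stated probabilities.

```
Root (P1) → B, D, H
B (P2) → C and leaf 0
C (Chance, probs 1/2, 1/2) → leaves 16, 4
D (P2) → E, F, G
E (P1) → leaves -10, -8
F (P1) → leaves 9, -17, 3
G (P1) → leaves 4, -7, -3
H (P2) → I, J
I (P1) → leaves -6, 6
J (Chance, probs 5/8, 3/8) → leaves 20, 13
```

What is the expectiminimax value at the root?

6

C (Chance): 1/2·16 + 1/2·4 = 10
B (P2): min(10, 0) = 0
E (P1): max(-10, -8) = -8
F (P1): max(9, -17, 3) = 9
G (P1): max(4, -7, -3) = 4
D (P2): min(-8, 9, 4) = -8
I (P1): max(-6, 6) = 6
J (Chance): 5/8·20 + 3/8·13 = 17.38
H (P2): min(6, 17.38) = 6
Root (P1): max(0, -8, 6) = 6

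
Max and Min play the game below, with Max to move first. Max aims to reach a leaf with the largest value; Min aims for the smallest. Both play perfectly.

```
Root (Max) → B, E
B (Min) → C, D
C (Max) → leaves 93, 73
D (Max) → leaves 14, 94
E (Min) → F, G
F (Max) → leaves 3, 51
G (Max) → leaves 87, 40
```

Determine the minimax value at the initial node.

93

C (Max): max(93, 73) = 93
D (Max): max(14, 94) = 94
B (Min): min(93, 94) = 93
F (Max): max(3, 51) = 51
G (Max): max(87, 40) = 87
E (Min): min(51, 87) = 51
Root (Max): max(93, 51) = 93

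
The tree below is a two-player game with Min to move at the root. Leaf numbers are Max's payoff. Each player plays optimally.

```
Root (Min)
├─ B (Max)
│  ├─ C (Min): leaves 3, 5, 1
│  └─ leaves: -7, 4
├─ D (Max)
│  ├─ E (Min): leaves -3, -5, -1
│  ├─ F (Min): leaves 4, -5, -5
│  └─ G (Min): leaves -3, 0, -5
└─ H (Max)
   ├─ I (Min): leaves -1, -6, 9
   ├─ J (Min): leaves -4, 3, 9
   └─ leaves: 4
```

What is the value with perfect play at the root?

-5

C (Min): min(3, 5, 1) = 1
B (Max): max(1, -7, 4) = 4
E (Min): min(-3, -5, -1) = -5
F (Min): min(4, -5, -5) = -5
G (Min): min(-3, 0, -5) = -5
D (Max): max(-5, -5, -5) = -5
I (Min): min(-1, -6, 9) = -6
J (Min): min(-4, 3, 9) = -4
H (Max): max(-6, -4, 4) = 4
Root (Min): min(4, -5, 4) = -5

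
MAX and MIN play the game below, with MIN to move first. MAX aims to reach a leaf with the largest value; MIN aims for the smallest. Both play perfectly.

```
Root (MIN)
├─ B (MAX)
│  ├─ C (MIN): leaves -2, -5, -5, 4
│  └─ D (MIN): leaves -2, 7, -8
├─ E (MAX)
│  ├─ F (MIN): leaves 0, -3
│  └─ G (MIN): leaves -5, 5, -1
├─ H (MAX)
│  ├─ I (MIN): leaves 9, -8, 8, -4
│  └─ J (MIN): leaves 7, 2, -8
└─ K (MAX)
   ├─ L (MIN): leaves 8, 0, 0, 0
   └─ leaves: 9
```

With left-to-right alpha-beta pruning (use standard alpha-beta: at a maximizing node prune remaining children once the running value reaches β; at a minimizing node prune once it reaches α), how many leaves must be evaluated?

C [α=-∞,β=+∞]: v=-5
D [α=-5,β=+∞]: v=-8
B [α=-∞,β=+∞]: v=-5
F [α=-∞,β=-5]: v=-3
E [α=-∞,β=-5]: v=-3 after child 1 ≥ β → β-cutoff, skip 1
I [α=-∞,β=-5]: v=-8
J [α=-8,β=-5]: v=-8
H [α=-∞,β=-5]: v=-8
L [α=-∞,β=-8]: v=0
K [α=-∞,β=-8]: v=0 after child 1 ≥ β → β-cutoff, skip 1
Root [α=-∞,β=+∞]: v=-8
Leaves evaluated: 20 of 24.

20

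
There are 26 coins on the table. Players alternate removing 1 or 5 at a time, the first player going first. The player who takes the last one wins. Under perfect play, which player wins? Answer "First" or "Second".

W/L table (W = player to move can force a win):
i:   0  1  2  3  4  5  6  7  8  9 10 11 12 13 14 15 16 17 18 19 20 21 22 23 24 25 26
     L  W  L  W  L  W  L  W  L  W  L  W  L  W  L  W  L  W  L  W  L  W  L  W  L  W  L
Position 26 is L, so the second player wins.

Second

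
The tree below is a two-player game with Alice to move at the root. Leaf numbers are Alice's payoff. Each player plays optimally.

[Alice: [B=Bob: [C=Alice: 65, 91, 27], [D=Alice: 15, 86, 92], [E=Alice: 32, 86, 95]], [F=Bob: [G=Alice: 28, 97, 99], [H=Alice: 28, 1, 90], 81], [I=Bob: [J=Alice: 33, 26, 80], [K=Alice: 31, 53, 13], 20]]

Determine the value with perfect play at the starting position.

C (Alice): max(65, 91, 27) = 91
D (Alice): max(15, 86, 92) = 92
E (Alice): max(32, 86, 95) = 95
B (Bob): min(91, 92, 95) = 91
G (Alice): max(28, 97, 99) = 99
H (Alice): max(28, 1, 90) = 90
F (Bob): min(99, 90, 81) = 81
J (Alice): max(33, 26, 80) = 80
K (Alice): max(31, 53, 13) = 53
I (Bob): min(80, 53, 20) = 20
Root (Alice): max(91, 81, 20) = 91

91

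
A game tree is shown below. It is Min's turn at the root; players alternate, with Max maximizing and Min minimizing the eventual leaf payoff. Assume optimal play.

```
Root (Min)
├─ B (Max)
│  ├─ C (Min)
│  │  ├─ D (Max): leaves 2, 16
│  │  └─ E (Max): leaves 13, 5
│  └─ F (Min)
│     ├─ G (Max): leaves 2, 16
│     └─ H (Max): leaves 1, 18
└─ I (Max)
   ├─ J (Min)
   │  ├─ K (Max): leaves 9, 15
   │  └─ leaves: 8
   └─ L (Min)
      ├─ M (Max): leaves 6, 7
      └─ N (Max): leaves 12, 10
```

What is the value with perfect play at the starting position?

D (Max): max(2, 16) = 16
E (Max): max(13, 5) = 13
C (Min): min(16, 13) = 13
G (Max): max(2, 16) = 16
H (Max): max(1, 18) = 18
F (Min): min(16, 18) = 16
B (Max): max(13, 16) = 16
K (Max): max(9, 15) = 15
J (Min): min(15, 8) = 8
M (Max): max(6, 7) = 7
N (Max): max(12, 10) = 12
L (Min): min(7, 12) = 7
I (Max): max(8, 7) = 8
Root (Min): min(16, 8) = 8

8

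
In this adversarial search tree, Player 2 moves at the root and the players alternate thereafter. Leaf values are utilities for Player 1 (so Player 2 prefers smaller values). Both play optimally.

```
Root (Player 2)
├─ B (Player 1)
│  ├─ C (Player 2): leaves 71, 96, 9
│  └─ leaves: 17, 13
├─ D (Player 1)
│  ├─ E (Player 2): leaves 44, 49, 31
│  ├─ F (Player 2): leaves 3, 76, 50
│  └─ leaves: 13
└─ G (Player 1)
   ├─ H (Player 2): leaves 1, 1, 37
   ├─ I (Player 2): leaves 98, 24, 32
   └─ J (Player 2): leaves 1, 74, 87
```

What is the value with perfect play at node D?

31

E: min(44, 49, 31) = 31
F: min(3, 76, 50) = 3
D: max(31, 3, 13) = 31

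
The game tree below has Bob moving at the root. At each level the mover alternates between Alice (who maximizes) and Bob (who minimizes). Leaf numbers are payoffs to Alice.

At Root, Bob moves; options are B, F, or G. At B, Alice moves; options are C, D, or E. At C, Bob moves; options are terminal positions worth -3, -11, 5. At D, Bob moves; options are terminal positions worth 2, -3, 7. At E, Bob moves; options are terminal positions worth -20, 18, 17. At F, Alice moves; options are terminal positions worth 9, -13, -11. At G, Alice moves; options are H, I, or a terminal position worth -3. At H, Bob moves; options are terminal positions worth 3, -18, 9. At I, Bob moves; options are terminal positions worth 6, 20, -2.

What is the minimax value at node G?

H: min(3, -18, 9) = -18
I: min(6, 20, -2) = -2
G: max(-18, -2, -3) = -2

-2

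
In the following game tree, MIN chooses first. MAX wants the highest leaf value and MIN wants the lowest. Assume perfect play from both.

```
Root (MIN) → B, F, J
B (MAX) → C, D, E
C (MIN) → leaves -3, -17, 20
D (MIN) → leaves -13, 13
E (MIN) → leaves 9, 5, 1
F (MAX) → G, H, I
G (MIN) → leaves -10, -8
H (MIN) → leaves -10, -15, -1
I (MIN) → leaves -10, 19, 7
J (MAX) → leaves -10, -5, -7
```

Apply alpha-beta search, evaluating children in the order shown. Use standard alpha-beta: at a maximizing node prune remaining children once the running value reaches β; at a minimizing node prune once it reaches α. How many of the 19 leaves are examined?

C [α=-∞,β=+∞]: v=-17
D [α=-17,β=+∞]: v=-13
E [α=-13,β=+∞]: v=1
B [α=-∞,β=+∞]: v=1
G [α=-∞,β=1]: v=-10
H [α=-10,β=1]: v=-10 after child 1 ≤ α → α-cutoff, skip 2
I [α=-10,β=1]: v=-10 after child 1 ≤ α → α-cutoff, skip 2
F [α=-∞,β=1]: v=-10
J [α=-∞,β=-10]: v=-10 after child 1 ≥ β → β-cutoff, skip 2
Root [α=-∞,β=+∞]: v=-10
Leaves evaluated: 13 of 19.

13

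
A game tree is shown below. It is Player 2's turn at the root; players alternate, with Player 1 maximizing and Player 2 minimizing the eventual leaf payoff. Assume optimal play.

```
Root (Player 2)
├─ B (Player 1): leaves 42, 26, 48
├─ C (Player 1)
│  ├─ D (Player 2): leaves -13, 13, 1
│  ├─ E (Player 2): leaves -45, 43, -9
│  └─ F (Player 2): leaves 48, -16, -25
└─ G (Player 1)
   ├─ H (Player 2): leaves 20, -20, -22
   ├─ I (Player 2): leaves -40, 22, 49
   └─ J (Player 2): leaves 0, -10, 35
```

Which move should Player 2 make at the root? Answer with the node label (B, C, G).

C

B (Player 1): max(42, 26, 48) = 48
D (Player 2): min(-13, 13, 1) = -13
E (Player 2): min(-45, 43, -9) = -45
F (Player 2): min(48, -16, -25) = -25
C (Player 1): max(-13, -45, -25) = -13
H (Player 2): min(20, -20, -22) = -22
I (Player 2): min(-40, 22, 49) = -40
J (Player 2): min(0, -10, 35) = -10
G (Player 1): max(-22, -40, -10) = -10
Root (Player 2): min(48, -13, -10) = -13
Player 2 picks the child with the lowest value: C (value -13).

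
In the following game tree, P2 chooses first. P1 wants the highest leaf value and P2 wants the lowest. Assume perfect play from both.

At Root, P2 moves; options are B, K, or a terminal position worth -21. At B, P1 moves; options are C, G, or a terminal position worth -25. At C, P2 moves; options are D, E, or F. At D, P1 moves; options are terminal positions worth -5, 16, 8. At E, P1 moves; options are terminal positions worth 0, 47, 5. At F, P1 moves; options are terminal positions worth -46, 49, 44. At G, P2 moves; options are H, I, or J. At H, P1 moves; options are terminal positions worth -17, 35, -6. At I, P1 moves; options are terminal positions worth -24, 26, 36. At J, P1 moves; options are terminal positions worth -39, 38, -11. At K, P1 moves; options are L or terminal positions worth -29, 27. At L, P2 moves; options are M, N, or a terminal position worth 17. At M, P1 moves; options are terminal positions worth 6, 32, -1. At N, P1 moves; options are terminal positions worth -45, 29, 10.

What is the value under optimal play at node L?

17

M: max(6, 32, -1) = 32
N: max(-45, 29, 10) = 29
L: min(32, 29, 17) = 17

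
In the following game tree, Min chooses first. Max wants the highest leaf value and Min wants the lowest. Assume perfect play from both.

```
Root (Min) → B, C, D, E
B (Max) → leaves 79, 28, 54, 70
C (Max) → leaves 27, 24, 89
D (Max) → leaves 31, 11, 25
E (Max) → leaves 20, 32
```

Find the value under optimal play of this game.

31

B (Max): max(79, 28, 54, 70) = 79
C (Max): max(27, 24, 89) = 89
D (Max): max(31, 11, 25) = 31
E (Max): max(20, 32) = 32
Root (Min): min(79, 89, 31, 32) = 31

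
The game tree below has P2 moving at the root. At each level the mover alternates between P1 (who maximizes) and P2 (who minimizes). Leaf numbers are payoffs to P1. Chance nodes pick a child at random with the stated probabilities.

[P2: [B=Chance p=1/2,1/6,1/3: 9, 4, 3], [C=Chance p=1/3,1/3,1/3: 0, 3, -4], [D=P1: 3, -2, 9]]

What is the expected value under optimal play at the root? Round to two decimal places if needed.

B (Chance): 1/2·9 + 1/6·4 + 1/3·3 = 6.17
C (Chance): 1/3·0 + 1/3·3 + 1/3·-4 = -0.33
D (P1): max(3, -2, 9) = 9
Root (P2): min(6.17, -0.33, 9) = -0.33

-0.33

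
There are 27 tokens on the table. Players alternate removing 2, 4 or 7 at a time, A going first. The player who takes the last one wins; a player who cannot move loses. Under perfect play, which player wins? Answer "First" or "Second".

Mark each pile size as W (mover wins) or L (mover loses):
i:   0  1  2  3  4  5  6  7  8  9 10 11 12 13 14 15 16 17 18 19 20 21 22 23 24 25 26 27
     L  L  W  W  W  W  L  W  W  L  W  W  L  W  W  L  W  W  L  W  W  L  W  W  L  W  W  L
Position 27 is L, so the second player wins.

Second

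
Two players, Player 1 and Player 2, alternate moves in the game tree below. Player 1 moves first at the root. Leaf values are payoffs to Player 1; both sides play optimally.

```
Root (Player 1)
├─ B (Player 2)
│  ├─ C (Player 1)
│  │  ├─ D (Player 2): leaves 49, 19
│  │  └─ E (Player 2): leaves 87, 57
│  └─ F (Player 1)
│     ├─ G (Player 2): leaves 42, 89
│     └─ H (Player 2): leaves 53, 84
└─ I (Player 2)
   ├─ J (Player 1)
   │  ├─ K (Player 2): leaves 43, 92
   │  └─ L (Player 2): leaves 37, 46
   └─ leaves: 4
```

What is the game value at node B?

53

D: min(49, 19) = 19
E: min(87, 57) = 57
C: max(19, 57) = 57
G: min(42, 89) = 42
H: min(53, 84) = 53
F: max(42, 53) = 53
B: min(57, 53) = 53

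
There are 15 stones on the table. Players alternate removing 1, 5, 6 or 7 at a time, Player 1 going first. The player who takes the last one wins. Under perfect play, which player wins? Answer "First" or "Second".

First

i:   0  1  2  3  4  5  6  7  8  9 10 11 12 13 14 15
     L  W  L  W  L  W  W  W  W  W  W  W  L  W  L  W
Position 15 is W, so the first player wins.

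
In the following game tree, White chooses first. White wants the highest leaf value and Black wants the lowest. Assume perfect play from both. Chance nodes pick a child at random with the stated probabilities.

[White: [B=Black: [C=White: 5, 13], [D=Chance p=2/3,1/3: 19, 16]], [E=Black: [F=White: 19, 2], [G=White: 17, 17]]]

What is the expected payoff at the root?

17

C (White): max(5, 13) = 13
D (Chance): 2/3·19 + 1/3·16 = 18
B (Black): min(13, 18) = 13
F (White): max(19, 2) = 19
G (White): max(17, 17) = 17
E (Black): min(19, 17) = 17
Root (White): max(13, 17) = 17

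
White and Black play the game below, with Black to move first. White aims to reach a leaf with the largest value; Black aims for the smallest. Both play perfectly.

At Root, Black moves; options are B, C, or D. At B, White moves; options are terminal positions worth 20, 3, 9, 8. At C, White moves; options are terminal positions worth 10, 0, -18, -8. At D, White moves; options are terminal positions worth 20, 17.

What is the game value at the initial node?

10

B (White): max(20, 3, 9, 8) = 20
C (White): max(10, 0, -18, -8) = 10
D (White): max(20, 17) = 20
Root (Black): min(20, 10, 20) = 10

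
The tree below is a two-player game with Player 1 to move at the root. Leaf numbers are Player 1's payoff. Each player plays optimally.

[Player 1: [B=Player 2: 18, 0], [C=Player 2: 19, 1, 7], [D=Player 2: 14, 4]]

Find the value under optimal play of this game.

B (Player 2): min(18, 0) = 0
C (Player 2): min(19, 1, 7) = 1
D (Player 2): min(14, 4) = 4
Root (Player 1): max(0, 1, 4) = 4

4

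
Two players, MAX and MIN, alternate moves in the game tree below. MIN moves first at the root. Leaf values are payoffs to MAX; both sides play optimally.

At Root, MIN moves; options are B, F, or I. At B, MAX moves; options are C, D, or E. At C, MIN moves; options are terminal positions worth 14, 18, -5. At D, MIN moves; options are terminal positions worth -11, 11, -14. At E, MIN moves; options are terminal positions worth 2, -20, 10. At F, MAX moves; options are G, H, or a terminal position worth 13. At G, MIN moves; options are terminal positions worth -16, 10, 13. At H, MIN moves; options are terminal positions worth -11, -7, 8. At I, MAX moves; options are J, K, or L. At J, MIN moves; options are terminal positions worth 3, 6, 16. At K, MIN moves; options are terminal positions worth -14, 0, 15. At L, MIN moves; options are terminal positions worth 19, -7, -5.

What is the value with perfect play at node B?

-5

C: min(14, 18, -5) = -5
D: min(-11, 11, -14) = -14
E: min(2, -20, 10) = -20
B: max(-5, -14, -20) = -5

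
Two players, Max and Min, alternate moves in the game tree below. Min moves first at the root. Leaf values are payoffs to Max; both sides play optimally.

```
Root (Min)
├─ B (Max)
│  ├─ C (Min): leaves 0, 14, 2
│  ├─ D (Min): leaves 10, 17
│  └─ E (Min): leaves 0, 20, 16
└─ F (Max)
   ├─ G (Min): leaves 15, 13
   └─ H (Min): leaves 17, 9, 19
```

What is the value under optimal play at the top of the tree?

C (Min): min(0, 14, 2) = 0
D (Min): min(10, 17) = 10
E (Min): min(0, 20, 16) = 0
B (Max): max(0, 10, 0) = 10
G (Min): min(15, 13) = 13
H (Min): min(17, 9, 19) = 9
F (Max): max(13, 9) = 13
Root (Min): min(10, 13) = 10

10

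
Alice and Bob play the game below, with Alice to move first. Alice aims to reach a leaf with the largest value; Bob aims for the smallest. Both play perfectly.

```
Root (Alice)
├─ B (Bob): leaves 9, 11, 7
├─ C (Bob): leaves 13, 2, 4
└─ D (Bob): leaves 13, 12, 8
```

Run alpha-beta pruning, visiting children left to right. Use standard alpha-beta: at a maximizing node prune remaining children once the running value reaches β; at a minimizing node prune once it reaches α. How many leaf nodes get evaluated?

8

B [α=-∞,β=+∞]: v=7
C [α=7,β=+∞]: v=2 after child 2 ≤ α → α-cutoff, skip 1
D [α=7,β=+∞]: v=8
Root [α=-∞,β=+∞]: v=8
Leaves evaluated: 8 of 9.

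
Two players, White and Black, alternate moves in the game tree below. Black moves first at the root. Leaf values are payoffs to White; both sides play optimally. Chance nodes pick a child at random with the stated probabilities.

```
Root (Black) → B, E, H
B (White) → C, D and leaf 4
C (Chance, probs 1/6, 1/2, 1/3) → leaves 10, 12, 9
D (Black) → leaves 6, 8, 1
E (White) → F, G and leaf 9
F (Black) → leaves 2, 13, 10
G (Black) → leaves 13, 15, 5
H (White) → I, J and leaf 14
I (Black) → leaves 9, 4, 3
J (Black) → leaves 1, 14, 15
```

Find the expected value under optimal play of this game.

C (Chance): 1/6·10 + 1/2·12 + 1/3·9 = 10.67
D (Black): min(6, 8, 1) = 1
B (White): max(10.67, 1, 4) = 10.67
F (Black): min(2, 13, 10) = 2
G (Black): min(13, 15, 5) = 5
E (White): max(2, 5, 9) = 9
I (Black): min(9, 4, 3) = 3
J (Black): min(1, 14, 15) = 1
H (White): max(3, 1, 14) = 14
Root (Black): min(10.67, 9, 14) = 9

9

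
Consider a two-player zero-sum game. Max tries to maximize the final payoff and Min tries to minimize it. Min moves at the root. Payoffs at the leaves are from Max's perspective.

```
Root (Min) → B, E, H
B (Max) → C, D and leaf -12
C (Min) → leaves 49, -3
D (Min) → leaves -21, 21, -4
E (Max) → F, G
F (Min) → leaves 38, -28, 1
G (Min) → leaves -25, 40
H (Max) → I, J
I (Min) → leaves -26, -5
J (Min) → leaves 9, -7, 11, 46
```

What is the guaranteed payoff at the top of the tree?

C (Min): min(49, -3) = -3
D (Min): min(-21, 21, -4) = -21
B (Max): max(-3, -21, -12) = -3
F (Min): min(38, -28, 1) = -28
G (Min): min(-25, 40) = -25
E (Max): max(-28, -25) = -25
I (Min): min(-26, -5) = -26
J (Min): min(9, -7, 11, 46) = -7
H (Max): max(-26, -7) = -7
Root (Min): min(-3, -25, -7) = -25

-25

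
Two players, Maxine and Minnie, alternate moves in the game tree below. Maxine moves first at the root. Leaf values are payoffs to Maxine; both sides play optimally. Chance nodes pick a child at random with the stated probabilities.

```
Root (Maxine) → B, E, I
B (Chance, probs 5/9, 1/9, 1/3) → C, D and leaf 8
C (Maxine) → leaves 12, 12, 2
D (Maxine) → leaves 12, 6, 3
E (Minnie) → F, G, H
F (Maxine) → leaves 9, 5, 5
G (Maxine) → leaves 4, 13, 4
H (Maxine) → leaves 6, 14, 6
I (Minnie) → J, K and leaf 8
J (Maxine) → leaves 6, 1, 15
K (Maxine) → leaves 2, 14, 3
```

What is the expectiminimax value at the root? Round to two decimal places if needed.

10.67

C (Maxine): max(12, 12, 2) = 12
D (Maxine): max(12, 6, 3) = 12
B (Chance): 5/9·12 + 1/9·12 + 1/3·8 = 10.67
F (Maxine): max(9, 5, 5) = 9
G (Maxine): max(4, 13, 4) = 13
H (Maxine): max(6, 14, 6) = 14
E (Minnie): min(9, 13, 14) = 9
J (Maxine): max(6, 1, 15) = 15
K (Maxine): max(2, 14, 3) = 14
I (Minnie): min(15, 14, 8) = 8
Root (Maxine): max(10.67, 9, 8) = 10.67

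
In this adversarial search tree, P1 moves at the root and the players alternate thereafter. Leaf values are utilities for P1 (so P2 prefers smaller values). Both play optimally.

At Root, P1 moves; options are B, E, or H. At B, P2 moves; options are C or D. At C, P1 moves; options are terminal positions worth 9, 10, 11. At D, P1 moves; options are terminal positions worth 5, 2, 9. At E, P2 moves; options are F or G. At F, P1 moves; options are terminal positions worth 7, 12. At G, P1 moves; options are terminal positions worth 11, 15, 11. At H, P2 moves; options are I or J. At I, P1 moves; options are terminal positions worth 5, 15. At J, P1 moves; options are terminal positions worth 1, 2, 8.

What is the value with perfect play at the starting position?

12

C (P1): max(9, 10, 11) = 11
D (P1): max(5, 2, 9) = 9
B (P2): min(11, 9) = 9
F (P1): max(7, 12) = 12
G (P1): max(11, 15, 11) = 15
E (P2): min(12, 15) = 12
I (P1): max(5, 15) = 15
J (P1): max(1, 2, 8) = 8
H (P2): min(15, 8) = 8
Root (P1): max(9, 12, 8) = 12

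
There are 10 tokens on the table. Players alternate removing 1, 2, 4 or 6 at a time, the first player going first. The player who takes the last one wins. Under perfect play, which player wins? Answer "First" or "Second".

i:   0  1  2  3  4  5  6  7  8  9 10
     L  W  W  L  W  W  W  W  L  W  W
Position 10 is W, so the first player wins.

First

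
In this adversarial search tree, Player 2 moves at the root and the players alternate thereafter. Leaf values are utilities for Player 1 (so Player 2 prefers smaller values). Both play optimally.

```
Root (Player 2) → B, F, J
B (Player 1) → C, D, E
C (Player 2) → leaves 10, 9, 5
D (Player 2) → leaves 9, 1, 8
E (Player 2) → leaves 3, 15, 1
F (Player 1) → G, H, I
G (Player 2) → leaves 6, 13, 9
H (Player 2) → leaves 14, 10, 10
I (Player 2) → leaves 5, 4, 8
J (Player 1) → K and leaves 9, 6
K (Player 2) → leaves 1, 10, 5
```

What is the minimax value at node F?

10

G: min(6, 13, 9) = 6
H: min(14, 10, 10) = 10
I: min(5, 4, 8) = 4
F: max(6, 10, 4) = 10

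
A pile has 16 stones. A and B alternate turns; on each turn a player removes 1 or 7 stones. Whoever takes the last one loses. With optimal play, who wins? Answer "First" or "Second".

First

Positions where the player to move wins (W) vs loses (L):
i:   0  1  2  3  4  5  6  7  8  9 10 11 12 13 14 15 16
     W  L  W  L  W  L  W  L  W  L  W  L  W  L  W  L  W
Position 16 is W, so the first player wins.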